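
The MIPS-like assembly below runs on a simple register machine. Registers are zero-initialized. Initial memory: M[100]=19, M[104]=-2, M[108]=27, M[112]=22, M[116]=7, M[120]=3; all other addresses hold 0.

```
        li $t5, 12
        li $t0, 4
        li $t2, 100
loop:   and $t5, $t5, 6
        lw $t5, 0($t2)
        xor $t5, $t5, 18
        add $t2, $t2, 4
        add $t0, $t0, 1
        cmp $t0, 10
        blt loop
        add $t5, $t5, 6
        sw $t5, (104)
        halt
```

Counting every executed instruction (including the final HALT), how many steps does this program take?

48

li $t5, 12 → $t5=12
li $t0, 4 → $t0=4
li $t2, 100 → $t2=100
and $t5, $t5, 6 → $t5=12&6=4
lw $t5, 0($t2) → $t5=M[100]=19
xor $t5, $t5, 18 → $t5=19^18=1
add $t2, $t2, 4 → $t2=100+4=104
add $t0, $t0, 1 → $t0=4+1=5
cmp $t0, 10  (cmp 5,10)
blt loop: taken
and $t5, $t5, 6 → $t5=1&6=0
lw $t5, 0($t2) → $t5=M[104]=-2
xor $t5, $t5, 18 → $t5=(-2)^18=-20
add $t2, $t2, 4 → $t2=104+4=108
add $t0, $t0, 1 → $t0=5+1=6
cmp $t0, 10  (cmp 6,10)
blt loop: taken
and $t5, $t5, 6 → $t5=(-20)&6=4
lw $t5, 0($t2) → $t5=M[108]=27
xor $t5, $t5, 18 → $t5=27^18=9
add $t2, $t2, 4 → $t2=108+4=112
add $t0, $t0, 1 → $t0=6+1=7
cmp $t0, 10  (cmp 7,10)
blt loop: taken
and $t5, $t5, 6 → $t5=9&6=0
lw $t5, 0($t2) → $t5=M[112]=22
xor $t5, $t5, 18 → $t5=22^18=4
add $t2, $t2, 4 → $t2=112+4=116
add $t0, $t0, 1 → $t0=7+1=8
cmp $t0, 10  (cmp 8,10)
blt loop: taken
and $t5, $t5, 6 → $t5=4&6=4
lw $t5, 0($t2) → $t5=M[116]=7
xor $t5, $t5, 18 → $t5=7^18=21
add $t2, $t2, 4 → $t2=116+4=120
add $t0, $t0, 1 → $t0=8+1=9
cmp $t0, 10  (cmp 9,10)
blt loop: taken
and $t5, $t5, 6 → $t5=21&6=4
lw $t5, 0($t2) → $t5=M[120]=3
xor $t5, $t5, 18 → $t5=3^18=17
add $t2, $t2, 4 → $t2=120+4=124
add $t0, $t0, 1 → $t0=9+1=10
cmp $t0, 10  (cmp 10,10)
blt loop: not taken
add $t5, $t5, 6 → $t5=17+6=23
sw $t5, (104) → M[104]=23
halt.
Total executed instructions: 48.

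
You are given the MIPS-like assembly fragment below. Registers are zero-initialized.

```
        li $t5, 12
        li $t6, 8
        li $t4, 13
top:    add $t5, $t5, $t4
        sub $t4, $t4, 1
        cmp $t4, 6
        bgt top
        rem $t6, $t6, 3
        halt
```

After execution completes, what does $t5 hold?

after li $t5, 12: $t5=12
after li $t6, 8: $t6=8
after li $t4, 13: $t4=13
after add $t5, $t5, $t4: $t5=12+13=25
after sub $t4, $t4, 1: $t4=13-1=12
cmp $t4, 6  (cmp 12,6)
bgt top: taken
after add $t5, $t5, $t4: $t5=25+12=37
after sub $t4, $t4, 1: $t4=12-1=11
cmp $t4, 6  (cmp 11,6)
bgt top: taken
after add $t5, $t5, $t4: $t5=37+11=48
after sub $t4, $t4, 1: $t4=11-1=10
cmp $t4, 6  (cmp 10,6)
bgt top: taken
after add $t5, $t5, $t4: $t5=48+10=58
after sub $t4, $t4, 1: $t4=10-1=9
cmp $t4, 6  (cmp 9,6)
bgt top: taken
after add $t5, $t5, $t4: $t5=58+9=67
after sub $t4, $t4, 1: $t4=9-1=8
cmp $t4, 6  (cmp 8,6)
bgt top: taken
after add $t5, $t5, $t4: $t5=67+8=75
after sub $t4, $t4, 1: $t4=8-1=7
cmp $t4, 6  (cmp 7,6)
bgt top: taken
after add $t5, $t5, $t4: $t5=75+7=82
after sub $t4, $t4, 1: $t4=7-1=6
cmp $t4, 6  (cmp 6,6)
bgt top: not taken
after rem $t6, $t6, 3: $t6=8%3=2
halt.

82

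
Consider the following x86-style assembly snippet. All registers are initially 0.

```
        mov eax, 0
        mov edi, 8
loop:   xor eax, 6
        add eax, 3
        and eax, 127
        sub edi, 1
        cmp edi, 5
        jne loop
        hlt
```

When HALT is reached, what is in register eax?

23

after mov eax, 0: eax=0
after mov edi, 8: edi=8
after xor eax, 6: eax=0^6=6
after add eax, 3: eax=6+3=9
after and eax, 127: eax=9&127=9
after sub edi, 1: edi=8-1=7
cmp edi, 5  (cmp 7,5)
jne loop: taken
after xor eax, 6: eax=9^6=15
after add eax, 3: eax=15+3=18
after and eax, 127: eax=18&127=18
after sub edi, 1: edi=7-1=6
cmp edi, 5  (cmp 6,5)
jne loop: taken
after xor eax, 6: eax=18^6=20
after add eax, 3: eax=20+3=23
after and eax, 127: eax=23&127=23
after sub edi, 1: edi=6-1=5
cmp edi, 5  (cmp 5,5)
jne loop: not taken
halt.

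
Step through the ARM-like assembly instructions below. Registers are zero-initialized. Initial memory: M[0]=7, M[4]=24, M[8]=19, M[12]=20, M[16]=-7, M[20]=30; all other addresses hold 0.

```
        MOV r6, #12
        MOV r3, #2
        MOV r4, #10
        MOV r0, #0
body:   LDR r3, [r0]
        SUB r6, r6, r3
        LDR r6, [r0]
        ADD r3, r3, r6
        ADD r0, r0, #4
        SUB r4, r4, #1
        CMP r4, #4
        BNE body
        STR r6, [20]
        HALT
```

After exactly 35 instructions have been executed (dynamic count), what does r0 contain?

16

after MOV r6, #12: r6=12
after MOV r3, #2: r3=2
after MOV r4, #10: r4=10
after MOV r0, #0: r0=0
after LDR r3, [r0]: r3=M[0]=7
after SUB r6, r6, r3: r6=12-7=5
after LDR r6, [r0]: r6=M[0]=7
after ADD r3, r3, r6: r3=7+7=14
after ADD r0, r0, #4: r0=0+4=4
after SUB r4, r4, #1: r4=10-1=9
CMP r4, #4  (cmp 9,4)
BNE body: taken
after LDR r3, [r0]: r3=M[4]=24
after SUB r6, r6, r3: r6=7-24=-17
after LDR r6, [r0]: r6=M[4]=24
after ADD r3, r3, r6: r3=24+24=48
after ADD r0, r0, #4: r0=4+4=8
after SUB r4, r4, #1: r4=9-1=8
CMP r4, #4  (cmp 8,4)
BNE body: taken
after LDR r3, [r0]: r3=M[8]=19
after SUB r6, r6, r3: r6=24-19=5
after LDR r6, [r0]: r6=M[8]=19
after ADD r3, r3, r6: r3=19+19=38
after ADD r0, r0, #4: r0=8+4=12
after SUB r4, r4, #1: r4=8-1=7
CMP r4, #4  (cmp 7,4)
BNE body: taken
after LDR r3, [r0]: r3=M[12]=20
after SUB r6, r6, r3: r6=19-20=-1
after LDR r6, [r0]: r6=M[12]=20
after ADD r3, r3, r6: r3=20+20=40
after ADD r0, r0, #4: r0=12+4=16
after SUB r4, r4, #1: r4=7-1=6
CMP r4, #4  (cmp 6,4)
After step 35: r0 = 16.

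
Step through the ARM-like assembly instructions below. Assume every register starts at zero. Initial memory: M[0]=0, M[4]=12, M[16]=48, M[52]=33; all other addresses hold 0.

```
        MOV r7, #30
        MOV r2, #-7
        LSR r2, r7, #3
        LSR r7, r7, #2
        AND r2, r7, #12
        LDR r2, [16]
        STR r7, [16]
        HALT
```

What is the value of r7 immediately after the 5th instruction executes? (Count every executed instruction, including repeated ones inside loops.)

MOV r7, #30 → r7=30
MOV r2, #-7 → r2=-7
LSR r2, r7, #3 → r2=30>>3=3
LSR r7, r7, #2 → r7=30>>2=7
AND r2, r7, #12 → r2=7&12=4
After step 5: r7 = 7.

7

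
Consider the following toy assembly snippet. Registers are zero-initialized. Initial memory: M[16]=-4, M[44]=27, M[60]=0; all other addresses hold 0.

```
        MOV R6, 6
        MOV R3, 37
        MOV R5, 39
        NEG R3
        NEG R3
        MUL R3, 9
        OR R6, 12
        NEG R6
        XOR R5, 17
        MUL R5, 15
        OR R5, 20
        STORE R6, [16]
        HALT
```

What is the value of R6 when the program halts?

-14

MOV R6, 6 → R6=6
MOV R3, 37 → R3=37
MOV R5, 39 → R5=39
NEG R3 → R3=-(37)=-37
NEG R3 → R3=-(-37)=37
MUL R3, 9 → R3=37*9=333
OR R6, 12 → R6=6|12=14
NEG R6 → R6=-(14)=-14
XOR R5, 17 → R5=39^17=54
MUL R5, 15 → R5=54*15=810
OR R5, 20 → R5=810|20=830
STORE R6, [16] → M[16]=-14
halt.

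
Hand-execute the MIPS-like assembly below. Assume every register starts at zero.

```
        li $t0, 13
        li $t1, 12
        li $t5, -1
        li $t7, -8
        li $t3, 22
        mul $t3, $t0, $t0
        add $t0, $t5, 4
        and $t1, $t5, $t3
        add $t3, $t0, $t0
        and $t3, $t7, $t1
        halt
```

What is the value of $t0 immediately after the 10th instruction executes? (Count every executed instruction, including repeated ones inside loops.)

li $t0, 13 → $t0=13
li $t1, 12 → $t1=12
li $t5, -1 → $t5=-1
li $t7, -8 → $t7=-8
li $t3, 22 → $t3=22
mul $t3, $t0, $t0 → $t3=13*13=169
add $t0, $t5, 4 → $t0=(-1)+4=3
and $t1, $t5, $t3 → $t1=(-1)&169=169
add $t3, $t0, $t0 → $t3=3+3=6
and $t3, $t7, $t1 → $t3=(-8)&169=168
After step 10: $t0 = 3.

3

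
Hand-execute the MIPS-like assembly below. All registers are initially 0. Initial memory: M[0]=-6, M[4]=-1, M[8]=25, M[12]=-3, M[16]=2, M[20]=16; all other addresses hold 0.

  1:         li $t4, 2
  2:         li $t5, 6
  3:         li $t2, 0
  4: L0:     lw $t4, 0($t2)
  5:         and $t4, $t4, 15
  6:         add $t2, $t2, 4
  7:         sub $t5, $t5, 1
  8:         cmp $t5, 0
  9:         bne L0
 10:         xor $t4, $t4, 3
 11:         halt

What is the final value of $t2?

li $t4, 2 → $t4=2
li $t5, 6 → $t5=6
li $t2, 0 → $t2=0
lw $t4, 0($t2) → $t4=M[0]=-6
and $t4, $t4, 15 → $t4=(-6)&15=10
add $t2, $t2, 4 → $t2=0+4=4
sub $t5, $t5, 1 → $t5=6-1=5
cmp $t5, 0  (cmp 5,0)
bne L0: taken
lw $t4, 0($t2) → $t4=M[4]=-1
and $t4, $t4, 15 → $t4=(-1)&15=15
add $t2, $t2, 4 → $t2=4+4=8
sub $t5, $t5, 1 → $t5=5-1=4
cmp $t5, 0  (cmp 4,0)
bne L0: taken
lw $t4, 0($t2) → $t4=M[8]=25
and $t4, $t4, 15 → $t4=25&15=9
add $t2, $t2, 4 → $t2=8+4=12
sub $t5, $t5, 1 → $t5=4-1=3
cmp $t5, 0  (cmp 3,0)
bne L0: taken
lw $t4, 0($t2) → $t4=M[12]=-3
and $t4, $t4, 15 → $t4=(-3)&15=13
add $t2, $t2, 4 → $t2=12+4=16
sub $t5, $t5, 1 → $t5=3-1=2
cmp $t5, 0  (cmp 2,0)
bne L0: taken
lw $t4, 0($t2) → $t4=M[16]=2
and $t4, $t4, 15 → $t4=2&15=2
add $t2, $t2, 4 → $t2=16+4=20
sub $t5, $t5, 1 → $t5=2-1=1
cmp $t5, 0  (cmp 1,0)
bne L0: taken
lw $t4, 0($t2) → $t4=M[20]=16
and $t4, $t4, 15 → $t4=16&15=0
add $t2, $t2, 4 → $t2=20+4=24
sub $t5, $t5, 1 → $t5=1-1=0
cmp $t5, 0  (cmp 0,0)
bne L0: not taken
xor $t4, $t4, 3 → $t4=0^3=3
halt.

24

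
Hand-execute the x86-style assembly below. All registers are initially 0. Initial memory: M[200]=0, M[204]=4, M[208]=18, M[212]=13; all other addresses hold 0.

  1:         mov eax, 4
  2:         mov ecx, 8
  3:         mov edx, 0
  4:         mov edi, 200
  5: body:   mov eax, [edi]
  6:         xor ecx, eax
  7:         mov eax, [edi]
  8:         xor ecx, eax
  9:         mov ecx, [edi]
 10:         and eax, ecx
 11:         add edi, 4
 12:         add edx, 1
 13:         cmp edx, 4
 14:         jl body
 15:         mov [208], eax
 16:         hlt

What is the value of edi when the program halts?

mov eax, 4 → eax=4
mov ecx, 8 → ecx=8
mov edx, 0 → edx=0
mov edi, 200 → edi=200
mov eax, [edi] → eax=M[200]=0
xor ecx, eax → ecx=8^0=8
mov eax, [edi] → eax=M[200]=0
xor ecx, eax → ecx=8^0=8
mov ecx, [edi] → ecx=M[200]=0
and eax, ecx → eax=0&0=0
add edi, 4 → edi=200+4=204
add edx, 1 → edx=0+1=1
cmp edx, 4  (cmp 1,4)
jl body: taken
mov eax, [edi] → eax=M[204]=4
xor ecx, eax → ecx=0^4=4
mov eax, [edi] → eax=M[204]=4
xor ecx, eax → ecx=4^4=0
mov ecx, [edi] → ecx=M[204]=4
and eax, ecx → eax=4&4=4
add edi, 4 → edi=204+4=208
add edx, 1 → edx=1+1=2
cmp edx, 4  (cmp 2,4)
jl body: taken
mov eax, [edi] → eax=M[208]=18
xor ecx, eax → ecx=4^18=22
mov eax, [edi] → eax=M[208]=18
xor ecx, eax → ecx=22^18=4
mov ecx, [edi] → ecx=M[208]=18
and eax, ecx → eax=18&18=18
add edi, 4 → edi=208+4=212
add edx, 1 → edx=2+1=3
cmp edx, 4  (cmp 3,4)
jl body: taken
mov eax, [edi] → eax=M[212]=13
xor ecx, eax → ecx=18^13=31
mov eax, [edi] → eax=M[212]=13
xor ecx, eax → ecx=31^13=18
mov ecx, [edi] → ecx=M[212]=13
and eax, ecx → eax=13&13=13
add edi, 4 → edi=212+4=216
add edx, 1 → edx=3+1=4
cmp edx, 4  (cmp 4,4)
jl body: not taken
mov [208], eax → M[208]=13
halt.

216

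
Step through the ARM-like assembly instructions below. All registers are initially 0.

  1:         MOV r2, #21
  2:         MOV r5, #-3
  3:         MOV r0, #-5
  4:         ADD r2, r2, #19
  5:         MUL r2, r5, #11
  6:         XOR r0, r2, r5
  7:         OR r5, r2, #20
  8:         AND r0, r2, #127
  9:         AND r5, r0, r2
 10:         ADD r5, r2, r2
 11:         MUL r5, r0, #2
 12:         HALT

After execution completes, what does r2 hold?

r2=21
r5=-3
r0=-5
r2=21+19=40
r2=(-3)*11=-33
r0=(-33)^(-3)=34
r5=(-33)|20=-33
r0=(-33)&127=95
r5=95&(-33)=95
r5=(-33)+(-33)=-66
r5=95*2=190
halt.

-33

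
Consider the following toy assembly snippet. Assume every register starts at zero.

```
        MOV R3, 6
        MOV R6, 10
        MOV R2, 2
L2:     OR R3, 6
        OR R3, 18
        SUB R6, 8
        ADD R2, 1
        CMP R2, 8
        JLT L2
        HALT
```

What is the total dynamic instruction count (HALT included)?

40

after MOV R3, 6: R3=6
after MOV R6, 10: R6=10
after MOV R2, 2: R2=2
after OR R3, 6: R3=6|6=6
after OR R3, 18: R3=6|18=22
after SUB R6, 8: R6=10-8=2
after ADD R2, 1: R2=2+1=3
CMP R2, 8  (cmp 3,8)
JLT L2: taken
after OR R3, 6: R3=22|6=22
after OR R3, 18: R3=22|18=22
after SUB R6, 8: R6=2-8=-6
after ADD R2, 1: R2=3+1=4
CMP R2, 8  (cmp 4,8)
JLT L2: taken
after OR R3, 6: R3=22|6=22
after OR R3, 18: R3=22|18=22
after SUB R6, 8: R6=(-6)-8=-14
after ADD R2, 1: R2=4+1=5
CMP R2, 8  (cmp 5,8)
JLT L2: taken
after OR R3, 6: R3=22|6=22
after OR R3, 18: R3=22|18=22
after SUB R6, 8: R6=(-14)-8=-22
after ADD R2, 1: R2=5+1=6
CMP R2, 8  (cmp 6,8)
JLT L2: taken
after OR R3, 6: R3=22|6=22
after OR R3, 18: R3=22|18=22
after SUB R6, 8: R6=(-22)-8=-30
after ADD R2, 1: R2=6+1=7
CMP R2, 8  (cmp 7,8)
JLT L2: taken
after OR R3, 6: R3=22|6=22
after OR R3, 18: R3=22|18=22
after SUB R6, 8: R6=(-30)-8=-38
after ADD R2, 1: R2=7+1=8
CMP R2, 8  (cmp 8,8)
JLT L2: not taken
halt.
Total executed instructions: 40.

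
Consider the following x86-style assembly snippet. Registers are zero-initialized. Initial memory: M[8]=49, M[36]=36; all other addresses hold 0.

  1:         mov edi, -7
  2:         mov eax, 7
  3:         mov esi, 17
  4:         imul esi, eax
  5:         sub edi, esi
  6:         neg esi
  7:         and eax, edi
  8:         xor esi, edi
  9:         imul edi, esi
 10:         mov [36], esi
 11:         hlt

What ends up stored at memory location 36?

11

after mov edi, -7: edi=-7
after mov eax, 7: eax=7
after mov esi, 17: esi=17
after imul esi, eax: esi=17*7=119
after sub edi, esi: edi=(-7)-119=-126
after neg esi: esi=-(119)=-119
after and eax, edi: eax=7&(-126)=2
after xor esi, edi: esi=(-119)^(-126)=11
after imul edi, esi: edi=(-126)*11=-1386
mov [36], esi → M[36]=11
halt.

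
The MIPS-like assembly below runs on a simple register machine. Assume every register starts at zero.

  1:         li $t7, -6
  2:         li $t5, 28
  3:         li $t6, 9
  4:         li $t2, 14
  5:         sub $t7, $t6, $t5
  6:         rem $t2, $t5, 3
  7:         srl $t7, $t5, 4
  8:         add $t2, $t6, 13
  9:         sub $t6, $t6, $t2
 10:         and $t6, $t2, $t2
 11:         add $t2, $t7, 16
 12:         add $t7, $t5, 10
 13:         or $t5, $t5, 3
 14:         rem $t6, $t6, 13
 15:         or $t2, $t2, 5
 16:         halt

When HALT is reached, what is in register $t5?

31

li $t7, -6 → $t7=-6
li $t5, 28 → $t5=28
li $t6, 9 → $t6=9
li $t2, 14 → $t2=14
sub $t7, $t6, $t5 → $t7=9-28=-19
rem $t2, $t5, 3 → $t2=28%3=1
srl $t7, $t5, 4 → $t7=28>>4=1
add $t2, $t6, 13 → $t2=9+13=22
sub $t6, $t6, $t2 → $t6=9-22=-13
and $t6, $t2, $t2 → $t6=22&22=22
add $t2, $t7, 16 → $t2=1+16=17
add $t7, $t5, 10 → $t7=28+10=38
or $t5, $t5, 3 → $t5=28|3=31
rem $t6, $t6, 13 → $t6=22%13=9
or $t2, $t2, 5 → $t2=17|5=21
halt.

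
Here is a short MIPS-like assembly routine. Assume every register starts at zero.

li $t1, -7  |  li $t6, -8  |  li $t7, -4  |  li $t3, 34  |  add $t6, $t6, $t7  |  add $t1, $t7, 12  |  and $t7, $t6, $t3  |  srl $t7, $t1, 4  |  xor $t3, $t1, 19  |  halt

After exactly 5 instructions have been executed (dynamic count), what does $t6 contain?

$t1=-7
$t6=-8
$t7=-4
$t3=34
$t6=(-8)+(-4)=-12
After step 5: $t6 = -12.

-12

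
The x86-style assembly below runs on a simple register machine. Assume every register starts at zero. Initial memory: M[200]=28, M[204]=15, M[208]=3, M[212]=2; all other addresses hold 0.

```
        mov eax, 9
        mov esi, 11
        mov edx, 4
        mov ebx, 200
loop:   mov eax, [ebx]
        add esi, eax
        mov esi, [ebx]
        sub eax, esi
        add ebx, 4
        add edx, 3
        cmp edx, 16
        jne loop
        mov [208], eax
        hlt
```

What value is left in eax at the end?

eax=9
esi=11
edx=4
ebx=200
eax=M[200]=28
esi=11+28=39
esi=M[200]=28
eax=28-28=0
ebx=200+4=204
edx=4+3=7
cmp edx, 16  (cmp 7,16)
jne loop: taken
eax=M[204]=15
esi=28+15=43
esi=M[204]=15
eax=15-15=0
ebx=204+4=208
edx=7+3=10
cmp edx, 16  (cmp 10,16)
jne loop: taken
eax=M[208]=3
esi=15+3=18
esi=M[208]=3
eax=3-3=0
ebx=208+4=212
edx=10+3=13
cmp edx, 16  (cmp 13,16)
jne loop: taken
eax=M[212]=2
esi=3+2=5
esi=M[212]=2
eax=2-2=0
ebx=212+4=216
edx=13+3=16
cmp edx, 16  (cmp 16,16)
jne loop: not taken
mov [208], eax → M[208]=0
halt.

0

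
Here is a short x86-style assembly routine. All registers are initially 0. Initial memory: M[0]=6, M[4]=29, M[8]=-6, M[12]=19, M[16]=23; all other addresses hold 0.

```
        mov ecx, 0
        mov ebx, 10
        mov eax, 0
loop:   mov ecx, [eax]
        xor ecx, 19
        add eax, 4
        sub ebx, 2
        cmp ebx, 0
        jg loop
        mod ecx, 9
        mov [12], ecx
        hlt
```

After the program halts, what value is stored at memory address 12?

4

mov ecx, 0 → ecx=0
mov ebx, 10 → ebx=10
mov eax, 0 → eax=0
mov ecx, [eax] → ecx=M[0]=6
xor ecx, 19 → ecx=6^19=21
add eax, 4 → eax=0+4=4
sub ebx, 2 → ebx=10-2=8
cmp ebx, 0  (cmp 8,0)
jg loop: taken
mov ecx, [eax] → ecx=M[4]=29
xor ecx, 19 → ecx=29^19=14
add eax, 4 → eax=4+4=8
sub ebx, 2 → ebx=8-2=6
cmp ebx, 0  (cmp 6,0)
jg loop: taken
mov ecx, [eax] → ecx=M[8]=-6
xor ecx, 19 → ecx=(-6)^19=-23
add eax, 4 → eax=8+4=12
sub ebx, 2 → ebx=6-2=4
cmp ebx, 0  (cmp 4,0)
jg loop: taken
mov ecx, [eax] → ecx=M[12]=19
xor ecx, 19 → ecx=19^19=0
add eax, 4 → eax=12+4=16
sub ebx, 2 → ebx=4-2=2
cmp ebx, 0  (cmp 2,0)
jg loop: taken
mov ecx, [eax] → ecx=M[16]=23
xor ecx, 19 → ecx=23^19=4
add eax, 4 → eax=16+4=20
sub ebx, 2 → ebx=2-2=0
cmp ebx, 0  (cmp 0,0)
jg loop: not taken
mod ecx, 9 → ecx=4%9=4
mov [12], ecx → M[12]=4
halt.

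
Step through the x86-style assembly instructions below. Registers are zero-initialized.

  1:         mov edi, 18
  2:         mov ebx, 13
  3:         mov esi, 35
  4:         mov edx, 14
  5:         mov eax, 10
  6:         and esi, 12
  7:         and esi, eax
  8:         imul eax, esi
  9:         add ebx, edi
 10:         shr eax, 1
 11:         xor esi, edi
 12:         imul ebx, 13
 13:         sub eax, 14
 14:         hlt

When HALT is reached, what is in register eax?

after mov edi, 18: edi=18
after mov ebx, 13: ebx=13
after mov esi, 35: esi=35
after mov edx, 14: edx=14
after mov eax, 10: eax=10
after and esi, 12: esi=35&12=0
after and esi, eax: esi=0&10=0
after imul eax, esi: eax=10*0=0
after add ebx, edi: ebx=13+18=31
after shr eax, 1: eax=0>>1=0
after xor esi, edi: esi=0^18=18
after imul ebx, 13: ebx=31*13=403
after sub eax, 14: eax=0-14=-14
halt.

-14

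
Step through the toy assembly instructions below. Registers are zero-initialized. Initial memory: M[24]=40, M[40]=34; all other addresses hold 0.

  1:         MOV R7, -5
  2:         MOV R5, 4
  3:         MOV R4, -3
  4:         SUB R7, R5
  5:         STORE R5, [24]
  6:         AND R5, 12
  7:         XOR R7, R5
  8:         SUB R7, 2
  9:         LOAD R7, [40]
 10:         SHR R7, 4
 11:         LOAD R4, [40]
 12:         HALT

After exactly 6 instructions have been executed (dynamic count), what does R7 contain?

-9

after MOV R7, -5: R7=-5
after MOV R5, 4: R5=4
after MOV R4, -3: R4=-3
after SUB R7, R5: R7=(-5)-4=-9
STORE R5, [24] → M[24]=4
after AND R5, 12: R5=4&12=4
After step 6: R7 = -9.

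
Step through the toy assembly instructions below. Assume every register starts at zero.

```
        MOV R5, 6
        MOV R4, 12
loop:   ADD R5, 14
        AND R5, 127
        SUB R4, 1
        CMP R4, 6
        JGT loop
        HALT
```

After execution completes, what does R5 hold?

90

MOV R5, 6 → R5=6
MOV R4, 12 → R4=12
ADD R5, 14 → R5=6+14=20
AND R5, 127 → R5=20&127=20
SUB R4, 1 → R4=12-1=11
CMP R4, 6  (cmp 11,6)
JGT loop: taken
ADD R5, 14 → R5=20+14=34
AND R5, 127 → R5=34&127=34
SUB R4, 1 → R4=11-1=10
CMP R4, 6  (cmp 10,6)
JGT loop: taken
ADD R5, 14 → R5=34+14=48
AND R5, 127 → R5=48&127=48
SUB R4, 1 → R4=10-1=9
CMP R4, 6  (cmp 9,6)
JGT loop: taken
ADD R5, 14 → R5=48+14=62
AND R5, 127 → R5=62&127=62
SUB R4, 1 → R4=9-1=8
CMP R4, 6  (cmp 8,6)
JGT loop: taken
ADD R5, 14 → R5=62+14=76
AND R5, 127 → R5=76&127=76
SUB R4, 1 → R4=8-1=7
CMP R4, 6  (cmp 7,6)
JGT loop: taken
ADD R5, 14 → R5=76+14=90
AND R5, 127 → R5=90&127=90
SUB R4, 1 → R4=7-1=6
CMP R4, 6  (cmp 6,6)
JGT loop: not taken
halt.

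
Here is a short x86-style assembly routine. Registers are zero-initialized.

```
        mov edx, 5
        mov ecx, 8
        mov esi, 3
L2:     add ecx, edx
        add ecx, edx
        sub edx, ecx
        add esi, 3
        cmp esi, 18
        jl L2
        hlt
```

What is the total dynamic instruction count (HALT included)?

34

mov edx, 5 → edx=5
mov ecx, 8 → ecx=8
mov esi, 3 → esi=3
add ecx, edx → ecx=8+5=13
add ecx, edx → ecx=13+5=18
sub edx, ecx → edx=5-18=-13
add esi, 3 → esi=3+3=6
cmp esi, 18  (cmp 6,18)
jl L2: taken
add ecx, edx → ecx=18+(-13)=5
add ecx, edx → ecx=5+(-13)=-8
sub edx, ecx → edx=(-13)-(-8)=-5
add esi, 3 → esi=6+3=9
cmp esi, 18  (cmp 9,18)
jl L2: taken
add ecx, edx → ecx=(-8)+(-5)=-13
add ecx, edx → ecx=(-13)+(-5)=-18
sub edx, ecx → edx=(-5)-(-18)=13
add esi, 3 → esi=9+3=12
cmp esi, 18  (cmp 12,18)
jl L2: taken
add ecx, edx → ecx=(-18)+13=-5
add ecx, edx → ecx=(-5)+13=8
sub edx, ecx → edx=13-8=5
add esi, 3 → esi=12+3=15
cmp esi, 18  (cmp 15,18)
jl L2: taken
add ecx, edx → ecx=8+5=13
add ecx, edx → ecx=13+5=18
sub edx, ecx → edx=5-18=-13
add esi, 3 → esi=15+3=18
cmp esi, 18  (cmp 18,18)
jl L2: not taken
halt.
Total executed instructions: 34.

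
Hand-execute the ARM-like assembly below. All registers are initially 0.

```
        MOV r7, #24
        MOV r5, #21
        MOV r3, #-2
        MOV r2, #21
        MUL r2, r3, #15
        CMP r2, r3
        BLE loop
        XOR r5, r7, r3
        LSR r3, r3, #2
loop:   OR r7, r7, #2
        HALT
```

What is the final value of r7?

r7=24
r5=21
r3=-2
r2=21
r2=(-2)*15=-30
CMP r2, r3  (cmp -30,-2)
BLE loop: taken
r7=24|2=26
halt.

26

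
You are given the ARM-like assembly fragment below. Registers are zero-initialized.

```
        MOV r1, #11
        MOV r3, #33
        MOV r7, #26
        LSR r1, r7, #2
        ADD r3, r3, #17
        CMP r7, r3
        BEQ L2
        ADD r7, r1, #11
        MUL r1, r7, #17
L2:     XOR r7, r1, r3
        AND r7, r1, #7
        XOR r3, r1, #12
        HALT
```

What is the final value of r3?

301

r1=11
r3=33
r7=26
r1=26>>2=6
r3=33+17=50
CMP r7, r3  (cmp 26,50)
BEQ L2: not taken
r7=6+11=17
r1=17*17=289
r7=289^50=275
r7=289&7=1
r3=289^12=301
halt.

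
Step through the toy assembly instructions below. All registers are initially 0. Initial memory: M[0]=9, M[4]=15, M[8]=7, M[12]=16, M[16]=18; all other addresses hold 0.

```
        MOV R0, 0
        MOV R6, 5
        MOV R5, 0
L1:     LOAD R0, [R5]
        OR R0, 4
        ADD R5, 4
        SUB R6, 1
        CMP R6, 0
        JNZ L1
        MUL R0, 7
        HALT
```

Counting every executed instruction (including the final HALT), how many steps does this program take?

35

R0=0
R6=5
R5=0
R0=M[0]=9
R0=9|4=13
R5=0+4=4
R6=5-1=4
CMP R6, 0  (cmp 4,0)
JNZ L1: taken
R0=M[4]=15
R0=15|4=15
R5=4+4=8
R6=4-1=3
CMP R6, 0  (cmp 3,0)
JNZ L1: taken
R0=M[8]=7
R0=7|4=7
R5=8+4=12
R6=3-1=2
CMP R6, 0  (cmp 2,0)
JNZ L1: taken
R0=M[12]=16
R0=16|4=20
R5=12+4=16
R6=2-1=1
CMP R6, 0  (cmp 1,0)
JNZ L1: taken
R0=M[16]=18
R0=18|4=22
R5=16+4=20
R6=1-1=0
CMP R6, 0  (cmp 0,0)
JNZ L1: not taken
R0=22*7=154
halt.
Total executed instructions: 35.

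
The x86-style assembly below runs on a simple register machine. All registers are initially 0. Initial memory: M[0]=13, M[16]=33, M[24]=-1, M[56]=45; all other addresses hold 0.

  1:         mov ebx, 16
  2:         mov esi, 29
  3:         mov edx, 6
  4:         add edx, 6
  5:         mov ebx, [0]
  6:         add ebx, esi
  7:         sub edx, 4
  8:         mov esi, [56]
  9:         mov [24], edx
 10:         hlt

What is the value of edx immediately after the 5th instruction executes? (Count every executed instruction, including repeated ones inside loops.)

12

after mov ebx, 16: ebx=16
after mov esi, 29: esi=29
after mov edx, 6: edx=6
after add edx, 6: edx=6+6=12
after mov ebx, [0]: ebx=M[0]=13
After step 5: edx = 12.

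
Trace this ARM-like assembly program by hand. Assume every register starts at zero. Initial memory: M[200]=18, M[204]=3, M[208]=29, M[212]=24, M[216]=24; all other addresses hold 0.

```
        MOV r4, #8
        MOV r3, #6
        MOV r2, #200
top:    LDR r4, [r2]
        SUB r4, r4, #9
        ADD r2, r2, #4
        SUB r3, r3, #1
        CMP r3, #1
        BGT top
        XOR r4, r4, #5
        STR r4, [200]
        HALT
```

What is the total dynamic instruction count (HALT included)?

after MOV r4, #8: r4=8
after MOV r3, #6: r3=6
after MOV r2, #200: r2=200
after LDR r4, [r2]: r4=M[200]=18
after SUB r4, r4, #9: r4=18-9=9
after ADD r2, r2, #4: r2=200+4=204
after SUB r3, r3, #1: r3=6-1=5
CMP r3, #1  (cmp 5,1)
BGT top: taken
after LDR r4, [r2]: r4=M[204]=3
after SUB r4, r4, #9: r4=3-9=-6
after ADD r2, r2, #4: r2=204+4=208
after SUB r3, r3, #1: r3=5-1=4
CMP r3, #1  (cmp 4,1)
BGT top: taken
after LDR r4, [r2]: r4=M[208]=29
after SUB r4, r4, #9: r4=29-9=20
after ADD r2, r2, #4: r2=208+4=212
after SUB r3, r3, #1: r3=4-1=3
CMP r3, #1  (cmp 3,1)
BGT top: taken
after LDR r4, [r2]: r4=M[212]=24
after SUB r4, r4, #9: r4=24-9=15
after ADD r2, r2, #4: r2=212+4=216
after SUB r3, r3, #1: r3=3-1=2
CMP r3, #1  (cmp 2,1)
BGT top: taken
after LDR r4, [r2]: r4=M[216]=24
after SUB r4, r4, #9: r4=24-9=15
after ADD r2, r2, #4: r2=216+4=220
after SUB r3, r3, #1: r3=2-1=1
CMP r3, #1  (cmp 1,1)
BGT top: not taken
after XOR r4, r4, #5: r4=15^5=10
STR r4, [200] → M[200]=10
halt.
Total executed instructions: 36.

36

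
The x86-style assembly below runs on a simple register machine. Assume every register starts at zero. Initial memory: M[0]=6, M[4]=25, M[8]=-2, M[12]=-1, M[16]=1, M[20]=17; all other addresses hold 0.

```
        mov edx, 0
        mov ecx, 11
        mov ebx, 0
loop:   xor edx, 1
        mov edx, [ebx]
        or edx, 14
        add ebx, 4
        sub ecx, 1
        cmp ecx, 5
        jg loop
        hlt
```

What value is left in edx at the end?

31

after mov edx, 0: edx=0
after mov ecx, 11: ecx=11
after mov ebx, 0: ebx=0
after xor edx, 1: edx=0^1=1
after mov edx, [ebx]: edx=M[0]=6
after or edx, 14: edx=6|14=14
after add ebx, 4: ebx=0+4=4
after sub ecx, 1: ecx=11-1=10
cmp ecx, 5  (cmp 10,5)
jg loop: taken
after xor edx, 1: edx=14^1=15
after mov edx, [ebx]: edx=M[4]=25
after or edx, 14: edx=25|14=31
after add ebx, 4: ebx=4+4=8
after sub ecx, 1: ecx=10-1=9
cmp ecx, 5  (cmp 9,5)
jg loop: taken
after xor edx, 1: edx=31^1=30
after mov edx, [ebx]: edx=M[8]=-2
after or edx, 14: edx=(-2)|14=-2
after add ebx, 4: ebx=8+4=12
after sub ecx, 1: ecx=9-1=8
cmp ecx, 5  (cmp 8,5)
jg loop: taken
after xor edx, 1: edx=(-2)^1=-1
after mov edx, [ebx]: edx=M[12]=-1
after or edx, 14: edx=(-1)|14=-1
after add ebx, 4: ebx=12+4=16
after sub ecx, 1: ecx=8-1=7
cmp ecx, 5  (cmp 7,5)
jg loop: taken
after xor edx, 1: edx=(-1)^1=-2
after mov edx, [ebx]: edx=M[16]=1
after or edx, 14: edx=1|14=15
after add ebx, 4: ebx=16+4=20
after sub ecx, 1: ecx=7-1=6
cmp ecx, 5  (cmp 6,5)
jg loop: taken
after xor edx, 1: edx=15^1=14
after mov edx, [ebx]: edx=M[20]=17
after or edx, 14: edx=17|14=31
after add ebx, 4: ebx=20+4=24
after sub ecx, 1: ecx=6-1=5
cmp ecx, 5  (cmp 5,5)
jg loop: not taken
halt.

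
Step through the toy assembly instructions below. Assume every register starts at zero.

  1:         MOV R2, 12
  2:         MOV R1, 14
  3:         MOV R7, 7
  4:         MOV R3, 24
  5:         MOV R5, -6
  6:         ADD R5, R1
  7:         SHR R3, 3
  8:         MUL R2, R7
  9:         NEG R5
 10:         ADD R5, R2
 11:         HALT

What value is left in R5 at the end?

76

R2=12
R1=14
R7=7
R3=24
R5=-6
R5=(-6)+14=8
R3=24>>3=3
R2=12*7=84
R5=-(8)=-8
R5=(-8)+84=76
halt.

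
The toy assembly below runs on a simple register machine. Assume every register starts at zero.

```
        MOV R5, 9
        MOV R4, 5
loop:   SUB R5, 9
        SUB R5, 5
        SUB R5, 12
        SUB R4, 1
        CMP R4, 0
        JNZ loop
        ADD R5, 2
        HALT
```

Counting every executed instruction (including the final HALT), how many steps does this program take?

after MOV R5, 9: R5=9
after MOV R4, 5: R4=5
after SUB R5, 9: R5=9-9=0
after SUB R5, 5: R5=0-5=-5
after SUB R5, 12: R5=(-5)-12=-17
after SUB R4, 1: R4=5-1=4
CMP R4, 0  (cmp 4,0)
JNZ loop: taken
after SUB R5, 9: R5=(-17)-9=-26
after SUB R5, 5: R5=(-26)-5=-31
after SUB R5, 12: R5=(-31)-12=-43
after SUB R4, 1: R4=4-1=3
CMP R4, 0  (cmp 3,0)
JNZ loop: taken
after SUB R5, 9: R5=(-43)-9=-52
after SUB R5, 5: R5=(-52)-5=-57
after SUB R5, 12: R5=(-57)-12=-69
after SUB R4, 1: R4=3-1=2
CMP R4, 0  (cmp 2,0)
JNZ loop: taken
after SUB R5, 9: R5=(-69)-9=-78
after SUB R5, 5: R5=(-78)-5=-83
after SUB R5, 12: R5=(-83)-12=-95
after SUB R4, 1: R4=2-1=1
CMP R4, 0  (cmp 1,0)
JNZ loop: taken
after SUB R5, 9: R5=(-95)-9=-104
after SUB R5, 5: R5=(-104)-5=-109
after SUB R5, 12: R5=(-109)-12=-121
after SUB R4, 1: R4=1-1=0
CMP R4, 0  (cmp 0,0)
JNZ loop: not taken
after ADD R5, 2: R5=(-121)+2=-119
halt.
Total executed instructions: 34.

34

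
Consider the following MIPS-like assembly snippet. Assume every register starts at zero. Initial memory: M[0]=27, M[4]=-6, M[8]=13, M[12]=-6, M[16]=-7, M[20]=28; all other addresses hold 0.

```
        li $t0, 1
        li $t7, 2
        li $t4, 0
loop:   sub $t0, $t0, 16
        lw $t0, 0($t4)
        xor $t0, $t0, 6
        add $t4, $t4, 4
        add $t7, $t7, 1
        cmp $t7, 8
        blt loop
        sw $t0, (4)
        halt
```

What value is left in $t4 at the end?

24

after li $t0, 1: $t0=1
after li $t7, 2: $t7=2
after li $t4, 0: $t4=0
after sub $t0, $t0, 16: $t0=1-16=-15
after lw $t0, 0($t4): $t0=M[0]=27
after xor $t0, $t0, 6: $t0=27^6=29
after add $t4, $t4, 4: $t4=0+4=4
after add $t7, $t7, 1: $t7=2+1=3
cmp $t7, 8  (cmp 3,8)
blt loop: taken
after sub $t0, $t0, 16: $t0=29-16=13
after lw $t0, 0($t4): $t0=M[4]=-6
after xor $t0, $t0, 6: $t0=(-6)^6=-4
after add $t4, $t4, 4: $t4=4+4=8
after add $t7, $t7, 1: $t7=3+1=4
cmp $t7, 8  (cmp 4,8)
blt loop: taken
after sub $t0, $t0, 16: $t0=(-4)-16=-20
after lw $t0, 0($t4): $t0=M[8]=13
after xor $t0, $t0, 6: $t0=13^6=11
after add $t4, $t4, 4: $t4=8+4=12
after add $t7, $t7, 1: $t7=4+1=5
cmp $t7, 8  (cmp 5,8)
blt loop: taken
after sub $t0, $t0, 16: $t0=11-16=-5
after lw $t0, 0($t4): $t0=M[12]=-6
after xor $t0, $t0, 6: $t0=(-6)^6=-4
after add $t4, $t4, 4: $t4=12+4=16
after add $t7, $t7, 1: $t7=5+1=6
cmp $t7, 8  (cmp 6,8)
blt loop: taken
after sub $t0, $t0, 16: $t0=(-4)-16=-20
after lw $t0, 0($t4): $t0=M[16]=-7
after xor $t0, $t0, 6: $t0=(-7)^6=-1
after add $t4, $t4, 4: $t4=16+4=20
after add $t7, $t7, 1: $t7=6+1=7
cmp $t7, 8  (cmp 7,8)
blt loop: taken
after sub $t0, $t0, 16: $t0=(-1)-16=-17
after lw $t0, 0($t4): $t0=M[20]=28
after xor $t0, $t0, 6: $t0=28^6=26
after add $t4, $t4, 4: $t4=20+4=24
after add $t7, $t7, 1: $t7=7+1=8
cmp $t7, 8  (cmp 8,8)
blt loop: not taken
sw $t0, (4) → M[4]=26
halt.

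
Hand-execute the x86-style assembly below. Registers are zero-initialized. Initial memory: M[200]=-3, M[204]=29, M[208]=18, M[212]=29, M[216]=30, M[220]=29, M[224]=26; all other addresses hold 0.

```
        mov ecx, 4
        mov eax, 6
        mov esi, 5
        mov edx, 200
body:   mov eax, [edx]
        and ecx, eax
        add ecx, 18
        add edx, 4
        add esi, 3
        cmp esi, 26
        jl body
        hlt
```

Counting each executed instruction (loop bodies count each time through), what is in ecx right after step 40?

mov ecx, 4 → ecx=4
mov eax, 6 → eax=6
mov esi, 5 → esi=5
mov edx, 200 → edx=200
mov eax, [edx] → eax=M[200]=-3
and ecx, eax → ecx=4&(-3)=4
add ecx, 18 → ecx=4+18=22
add edx, 4 → edx=200+4=204
add esi, 3 → esi=5+3=8
cmp esi, 26  (cmp 8,26)
jl body: taken
mov eax, [edx] → eax=M[204]=29
and ecx, eax → ecx=22&29=20
add ecx, 18 → ecx=20+18=38
add edx, 4 → edx=204+4=208
add esi, 3 → esi=8+3=11
cmp esi, 26  (cmp 11,26)
jl body: taken
mov eax, [edx] → eax=M[208]=18
and ecx, eax → ecx=38&18=2
add ecx, 18 → ecx=2+18=20
add edx, 4 → edx=208+4=212
add esi, 3 → esi=11+3=14
cmp esi, 26  (cmp 14,26)
jl body: taken
mov eax, [edx] → eax=M[212]=29
and ecx, eax → ecx=20&29=20
add ecx, 18 → ecx=20+18=38
add edx, 4 → edx=212+4=216
add esi, 3 → esi=14+3=17
cmp esi, 26  (cmp 17,26)
jl body: taken
mov eax, [edx] → eax=M[216]=30
and ecx, eax → ecx=38&30=6
add ecx, 18 → ecx=6+18=24
add edx, 4 → edx=216+4=220
add esi, 3 → esi=17+3=20
cmp esi, 26  (cmp 20,26)
jl body: taken
mov eax, [edx] → eax=M[220]=29
After step 40: ecx = 24.

24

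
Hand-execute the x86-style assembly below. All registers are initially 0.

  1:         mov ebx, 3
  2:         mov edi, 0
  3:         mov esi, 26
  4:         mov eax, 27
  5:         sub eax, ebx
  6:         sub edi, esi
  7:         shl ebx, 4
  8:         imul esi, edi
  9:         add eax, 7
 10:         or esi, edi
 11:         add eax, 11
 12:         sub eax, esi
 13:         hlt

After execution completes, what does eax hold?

44

mov ebx, 3 → ebx=3
mov edi, 0 → edi=0
mov esi, 26 → esi=26
mov eax, 27 → eax=27
sub eax, ebx → eax=27-3=24
sub edi, esi → edi=0-26=-26
shl ebx, 4 → ebx=3<<4=48
imul esi, edi → esi=26*(-26)=-676
add eax, 7 → eax=24+7=31
or esi, edi → esi=(-676)|(-26)=-2
add eax, 11 → eax=31+11=42
sub eax, esi → eax=42-(-2)=44
halt.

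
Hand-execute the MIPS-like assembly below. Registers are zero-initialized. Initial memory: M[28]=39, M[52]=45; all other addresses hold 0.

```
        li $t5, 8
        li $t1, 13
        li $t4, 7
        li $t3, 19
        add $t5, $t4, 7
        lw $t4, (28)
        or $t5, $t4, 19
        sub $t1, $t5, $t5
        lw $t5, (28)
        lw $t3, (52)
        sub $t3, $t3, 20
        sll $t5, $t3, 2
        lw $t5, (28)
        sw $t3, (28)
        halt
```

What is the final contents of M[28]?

$t5=8
$t1=13
$t4=7
$t3=19
$t5=7+7=14
$t4=M[28]=39
$t5=39|19=55
$t1=55-55=0
$t5=M[28]=39
$t3=M[52]=45
$t3=45-20=25
$t5=25<<2=100
$t5=M[28]=39
sw $t3, (28) → M[28]=25
halt.

25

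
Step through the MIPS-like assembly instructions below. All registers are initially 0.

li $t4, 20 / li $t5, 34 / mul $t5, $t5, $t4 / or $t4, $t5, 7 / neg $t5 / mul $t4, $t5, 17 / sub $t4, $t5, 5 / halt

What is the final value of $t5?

-680

$t4=20
$t5=34
$t5=34*20=680
$t4=680|7=687
$t5=-(680)=-680
$t4=(-680)*17=-11560
$t4=(-680)-5=-685
halt.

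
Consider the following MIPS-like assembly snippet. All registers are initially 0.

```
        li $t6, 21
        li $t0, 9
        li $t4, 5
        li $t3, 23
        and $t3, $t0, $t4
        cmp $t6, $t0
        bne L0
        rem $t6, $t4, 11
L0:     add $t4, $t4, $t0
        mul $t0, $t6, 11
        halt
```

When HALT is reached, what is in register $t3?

1

$t6=21
$t0=9
$t4=5
$t3=23
$t3=9&5=1
cmp $t6, $t0  (cmp 21,9)
bne L0: taken
$t4=5+9=14
$t0=21*11=231
halt.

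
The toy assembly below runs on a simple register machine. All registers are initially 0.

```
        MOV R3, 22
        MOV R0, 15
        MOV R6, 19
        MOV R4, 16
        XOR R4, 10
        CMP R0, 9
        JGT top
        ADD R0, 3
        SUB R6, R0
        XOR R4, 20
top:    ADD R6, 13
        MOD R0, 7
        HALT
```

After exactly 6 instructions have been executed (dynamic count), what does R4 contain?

26

R3=22
R0=15
R6=19
R4=16
R4=16^10=26
CMP R0, 9  (cmp 15,9)
After step 6: R4 = 26.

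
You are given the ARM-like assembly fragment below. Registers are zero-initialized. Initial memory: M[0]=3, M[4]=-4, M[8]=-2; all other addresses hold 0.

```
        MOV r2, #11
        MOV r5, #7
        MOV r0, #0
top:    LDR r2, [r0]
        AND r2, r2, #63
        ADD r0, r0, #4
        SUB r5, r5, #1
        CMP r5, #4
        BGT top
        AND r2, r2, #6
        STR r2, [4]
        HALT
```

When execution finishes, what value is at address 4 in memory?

6

MOV r2, #11 → r2=11
MOV r5, #7 → r5=7
MOV r0, #0 → r0=0
LDR r2, [r0] → r2=M[0]=3
AND r2, r2, #63 → r2=3&63=3
ADD r0, r0, #4 → r0=0+4=4
SUB r5, r5, #1 → r5=7-1=6
CMP r5, #4  (cmp 6,4)
BGT top: taken
LDR r2, [r0] → r2=M[4]=-4
AND r2, r2, #63 → r2=(-4)&63=60
ADD r0, r0, #4 → r0=4+4=8
SUB r5, r5, #1 → r5=6-1=5
CMP r5, #4  (cmp 5,4)
BGT top: taken
LDR r2, [r0] → r2=M[8]=-2
AND r2, r2, #63 → r2=(-2)&63=62
ADD r0, r0, #4 → r0=8+4=12
SUB r5, r5, #1 → r5=5-1=4
CMP r5, #4  (cmp 4,4)
BGT top: not taken
AND r2, r2, #6 → r2=62&6=6
STR r2, [4] → M[4]=6
halt.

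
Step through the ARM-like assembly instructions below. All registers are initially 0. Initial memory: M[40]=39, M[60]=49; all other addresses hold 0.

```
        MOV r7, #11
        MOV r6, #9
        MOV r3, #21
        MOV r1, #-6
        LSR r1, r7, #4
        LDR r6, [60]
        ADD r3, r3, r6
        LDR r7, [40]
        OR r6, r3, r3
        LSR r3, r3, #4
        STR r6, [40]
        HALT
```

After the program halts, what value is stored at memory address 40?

r7=11
r6=9
r3=21
r1=-6
r1=11>>4=0
r6=M[60]=49
r3=21+49=70
r7=M[40]=39
r6=70|70=70
r3=70>>4=4
STR r6, [40] → M[40]=70
halt.

70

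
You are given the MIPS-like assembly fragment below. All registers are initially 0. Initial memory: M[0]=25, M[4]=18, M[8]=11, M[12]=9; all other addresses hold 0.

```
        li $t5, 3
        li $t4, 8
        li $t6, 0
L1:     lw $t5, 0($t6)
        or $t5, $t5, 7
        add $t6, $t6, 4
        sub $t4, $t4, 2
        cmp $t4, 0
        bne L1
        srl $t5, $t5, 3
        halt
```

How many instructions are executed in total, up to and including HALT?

li $t5, 3 → $t5=3
li $t4, 8 → $t4=8
li $t6, 0 → $t6=0
lw $t5, 0($t6) → $t5=M[0]=25
or $t5, $t5, 7 → $t5=25|7=31
add $t6, $t6, 4 → $t6=0+4=4
sub $t4, $t4, 2 → $t4=8-2=6
cmp $t4, 0  (cmp 6,0)
bne L1: taken
lw $t5, 0($t6) → $t5=M[4]=18
or $t5, $t5, 7 → $t5=18|7=23
add $t6, $t6, 4 → $t6=4+4=8
sub $t4, $t4, 2 → $t4=6-2=4
cmp $t4, 0  (cmp 4,0)
bne L1: taken
lw $t5, 0($t6) → $t5=M[8]=11
or $t5, $t5, 7 → $t5=11|7=15
add $t6, $t6, 4 → $t6=8+4=12
sub $t4, $t4, 2 → $t4=4-2=2
cmp $t4, 0  (cmp 2,0)
bne L1: taken
lw $t5, 0($t6) → $t5=M[12]=9
or $t5, $t5, 7 → $t5=9|7=15
add $t6, $t6, 4 → $t6=12+4=16
sub $t4, $t4, 2 → $t4=2-2=0
cmp $t4, 0  (cmp 0,0)
bne L1: not taken
srl $t5, $t5, 3 → $t5=15>>3=1
halt.
Total executed instructions: 29.

29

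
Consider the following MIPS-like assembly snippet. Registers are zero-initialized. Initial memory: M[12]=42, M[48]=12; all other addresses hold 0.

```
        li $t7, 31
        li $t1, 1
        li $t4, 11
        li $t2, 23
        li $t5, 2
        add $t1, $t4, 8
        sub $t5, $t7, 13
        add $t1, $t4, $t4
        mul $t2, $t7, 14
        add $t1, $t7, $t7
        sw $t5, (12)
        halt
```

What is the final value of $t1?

62

$t7=31
$t1=1
$t4=11
$t2=23
$t5=2
$t1=11+8=19
$t5=31-13=18
$t1=11+11=22
$t2=31*14=434
$t1=31+31=62
sw $t5, (12) → M[12]=18
halt.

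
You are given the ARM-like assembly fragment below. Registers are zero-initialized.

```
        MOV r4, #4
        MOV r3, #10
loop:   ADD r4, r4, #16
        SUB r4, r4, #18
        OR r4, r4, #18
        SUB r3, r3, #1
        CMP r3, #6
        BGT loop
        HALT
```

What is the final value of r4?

after MOV r4, #4: r4=4
after MOV r3, #10: r3=10
after ADD r4, r4, #16: r4=4+16=20
after SUB r4, r4, #18: r4=20-18=2
after OR r4, r4, #18: r4=2|18=18
after SUB r3, r3, #1: r3=10-1=9
CMP r3, #6  (cmp 9,6)
BGT loop: taken
after ADD r4, r4, #16: r4=18+16=34
after SUB r4, r4, #18: r4=34-18=16
after OR r4, r4, #18: r4=16|18=18
after SUB r3, r3, #1: r3=9-1=8
CMP r3, #6  (cmp 8,6)
BGT loop: taken
after ADD r4, r4, #16: r4=18+16=34
after SUB r4, r4, #18: r4=34-18=16
after OR r4, r4, #18: r4=16|18=18
after SUB r3, r3, #1: r3=8-1=7
CMP r3, #6  (cmp 7,6)
BGT loop: taken
after ADD r4, r4, #16: r4=18+16=34
after SUB r4, r4, #18: r4=34-18=16
after OR r4, r4, #18: r4=16|18=18
after SUB r3, r3, #1: r3=7-1=6
CMP r3, #6  (cmp 6,6)
BGT loop: not taken
halt.

18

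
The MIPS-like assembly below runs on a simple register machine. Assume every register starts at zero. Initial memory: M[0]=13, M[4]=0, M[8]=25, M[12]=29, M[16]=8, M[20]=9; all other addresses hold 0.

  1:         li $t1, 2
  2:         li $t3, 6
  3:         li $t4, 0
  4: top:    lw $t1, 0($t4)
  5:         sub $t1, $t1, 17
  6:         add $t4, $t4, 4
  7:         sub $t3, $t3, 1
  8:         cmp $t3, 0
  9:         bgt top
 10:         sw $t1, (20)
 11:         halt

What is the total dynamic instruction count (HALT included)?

41

li $t1, 2 → $t1=2
li $t3, 6 → $t3=6
li $t4, 0 → $t4=0
lw $t1, 0($t4) → $t1=M[0]=13
sub $t1, $t1, 17 → $t1=13-17=-4
add $t4, $t4, 4 → $t4=0+4=4
sub $t3, $t3, 1 → $t3=6-1=5
cmp $t3, 0  (cmp 5,0)
bgt top: taken
lw $t1, 0($t4) → $t1=M[4]=0
sub $t1, $t1, 17 → $t1=0-17=-17
add $t4, $t4, 4 → $t4=4+4=8
sub $t3, $t3, 1 → $t3=5-1=4
cmp $t3, 0  (cmp 4,0)
bgt top: taken
lw $t1, 0($t4) → $t1=M[8]=25
sub $t1, $t1, 17 → $t1=25-17=8
add $t4, $t4, 4 → $t4=8+4=12
sub $t3, $t3, 1 → $t3=4-1=3
cmp $t3, 0  (cmp 3,0)
bgt top: taken
lw $t1, 0($t4) → $t1=M[12]=29
sub $t1, $t1, 17 → $t1=29-17=12
add $t4, $t4, 4 → $t4=12+4=16
sub $t3, $t3, 1 → $t3=3-1=2
cmp $t3, 0  (cmp 2,0)
bgt top: taken
lw $t1, 0($t4) → $t1=M[16]=8
sub $t1, $t1, 17 → $t1=8-17=-9
add $t4, $t4, 4 → $t4=16+4=20
sub $t3, $t3, 1 → $t3=2-1=1
cmp $t3, 0  (cmp 1,0)
bgt top: taken
lw $t1, 0($t4) → $t1=M[20]=9
sub $t1, $t1, 17 → $t1=9-17=-8
add $t4, $t4, 4 → $t4=20+4=24
sub $t3, $t3, 1 → $t3=1-1=0
cmp $t3, 0  (cmp 0,0)
bgt top: not taken
sw $t1, (20) → M[20]=-8
halt.
Total executed instructions: 41.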